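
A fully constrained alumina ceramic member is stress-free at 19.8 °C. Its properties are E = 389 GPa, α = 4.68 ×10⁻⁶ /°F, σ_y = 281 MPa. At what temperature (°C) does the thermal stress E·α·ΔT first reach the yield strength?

α = 4.68×10⁻⁶/°F × 9/5 = 8.42×10⁻⁶/K.
E·α·ΔT = 281.0 MPa ⇒ ΔT = 281.0 / (389.0×10³ × 8.42×10⁻⁶) = 85.75 K.
T = 19.8 + 85.75 = 105.6 °C.

106 °C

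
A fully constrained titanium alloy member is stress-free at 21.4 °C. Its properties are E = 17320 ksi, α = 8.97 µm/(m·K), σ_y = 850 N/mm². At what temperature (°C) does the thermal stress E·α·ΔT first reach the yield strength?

E = 17320 ksi = 119.4 GPa.
σ_y = 850 N/mm² = 850.0 MPa.
E·α·ΔT = 850.0 MPa ⇒ ΔT = 850.0 / (119.4×10³ × 8.97×10⁻⁶) = 793.5 K.
T = 21.4 + 793.5 = 814.9 °C.

815 °C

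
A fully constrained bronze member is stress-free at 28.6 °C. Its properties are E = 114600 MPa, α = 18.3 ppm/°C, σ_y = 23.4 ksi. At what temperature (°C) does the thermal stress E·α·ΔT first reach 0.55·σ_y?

E = 114600 MPa = 114.6 GPa.
σ_y = 23.4 ksi = 161.3 MPa.
E·α·ΔT = 88.74 MPa ⇒ ΔT = 88.74 / (114.6×10³ × 18.3×10⁻⁶) = 42.31 K.
T = 28.6 + 42.31 = 70.91 °C.

70.9 °C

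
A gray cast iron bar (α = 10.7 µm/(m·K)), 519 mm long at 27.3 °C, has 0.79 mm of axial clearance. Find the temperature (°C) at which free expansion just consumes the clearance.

α·L₀·ΔT = 0.79 mm ⇒ ΔT = 0.79 / (10.7×10⁻⁶ × 519.0) = 142.3 K.
T = 27.3 + 142.3 = 169.6 °C.

170 °C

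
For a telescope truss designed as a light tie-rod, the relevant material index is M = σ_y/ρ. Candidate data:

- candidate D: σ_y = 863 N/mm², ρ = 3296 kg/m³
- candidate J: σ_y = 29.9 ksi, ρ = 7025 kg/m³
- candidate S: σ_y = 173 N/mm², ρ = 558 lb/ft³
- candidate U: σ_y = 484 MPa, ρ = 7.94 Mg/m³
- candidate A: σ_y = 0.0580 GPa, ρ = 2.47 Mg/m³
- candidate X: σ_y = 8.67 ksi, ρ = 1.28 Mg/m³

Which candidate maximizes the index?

Normalizing units and computing the index:
  candidate D: σ_y = 863.0 MPa, ρ = 3296 kg/m³
  candidate J: σ_y = 206.2 MPa, ρ = 7025 kg/m³
  candidate S: σ_y = 173.0 MPa, ρ = 8938 kg/m³
  candidate U: σ_y = 484.0 MPa, ρ = 7940 kg/m³
  candidate A: σ_y = 58.00 MPa, ρ = 2470 kg/m³
  candidate X: σ_y = 59.78 MPa, ρ = 1280 kg/m³
  candidate D: M = 262 kN·m/kg
  candidate U: M = 61.0 kN·m/kg
  candidate X: M = 46.7 kN·m/kg
  candidate J: M = 29.3 kN·m/kg
  candidate A: M = 23.5 kN·m/kg
  candidate S: M = 19.4 kN·m/kg
Highest index: candidate D.

candidate D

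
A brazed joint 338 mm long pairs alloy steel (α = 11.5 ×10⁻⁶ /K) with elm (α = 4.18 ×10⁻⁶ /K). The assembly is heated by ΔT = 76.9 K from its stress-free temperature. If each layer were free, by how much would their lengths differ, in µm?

Δα = |11.5 − 4.18|×10⁻⁶/K = 7.32×10⁻⁶/K.
ΔL_mismatch = Δα·L·ΔT = 7.32×10⁻⁶ × 338.0 mm × 76.9 K = 190 µm.

190 µm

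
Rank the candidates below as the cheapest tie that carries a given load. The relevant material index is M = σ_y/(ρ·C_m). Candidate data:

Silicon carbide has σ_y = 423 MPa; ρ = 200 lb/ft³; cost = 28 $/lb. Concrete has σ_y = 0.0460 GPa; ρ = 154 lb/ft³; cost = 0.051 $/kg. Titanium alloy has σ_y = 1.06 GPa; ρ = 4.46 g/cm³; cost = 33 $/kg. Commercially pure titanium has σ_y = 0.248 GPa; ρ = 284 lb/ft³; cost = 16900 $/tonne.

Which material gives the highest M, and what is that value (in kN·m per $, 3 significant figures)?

After converting to SI:
  silicon carbide: σ_y = 423.0 MPa, ρ = 3204 kg/m³, cost = 61.73 $/kg
  concrete: σ_y = 46.00 MPa, ρ = 2467 kg/m³, cost = 0.05100 $/kg
  titanium alloy: σ_y = 1060 MPa, ρ = 4460 kg/m³, cost = 33.00 $/kg
  commercially pure titanium: σ_y = 248.0 MPa, ρ = 4549 kg/m³, cost = 16.90 $/kg
  concrete: M = 366 kN·m per $
  titanium alloy: M = 7.20 kN·m per $
  commercially pure titanium: M = 3.23 kN·m per $
  silicon carbide: M = 2.14 kN·m per $
Concrete has the largest M.

concrete, M = 366 kN·m per $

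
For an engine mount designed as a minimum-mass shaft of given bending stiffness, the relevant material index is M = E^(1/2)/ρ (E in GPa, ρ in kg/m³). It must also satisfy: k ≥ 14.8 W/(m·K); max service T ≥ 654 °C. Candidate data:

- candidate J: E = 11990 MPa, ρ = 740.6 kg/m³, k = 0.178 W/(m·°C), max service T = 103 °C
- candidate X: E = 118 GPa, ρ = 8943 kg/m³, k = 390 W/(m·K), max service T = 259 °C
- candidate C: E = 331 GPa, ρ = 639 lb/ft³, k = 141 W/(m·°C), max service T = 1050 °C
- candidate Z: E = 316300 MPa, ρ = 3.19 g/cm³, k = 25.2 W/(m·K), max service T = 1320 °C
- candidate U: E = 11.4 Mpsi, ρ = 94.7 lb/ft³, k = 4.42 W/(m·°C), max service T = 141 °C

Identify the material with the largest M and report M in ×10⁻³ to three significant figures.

candidate Z, M = 5.58×10⁻³

Screen on constraints: k ≥ 14.8 W/(m·K); max service T ≥ 654 °C. Survivors: candidate C, candidate Z.
Putting every candidate on a common basis:
  candidate C: E = 331.0 GPa, ρ = 10240 kg/m³
  candidate Z: E = 316.3 GPa, ρ = 3190 kg/m³
  candidate Z: M = 5.58×10⁻³
  candidate C: M = 1.78×10⁻³
The maximum is for candidate Z.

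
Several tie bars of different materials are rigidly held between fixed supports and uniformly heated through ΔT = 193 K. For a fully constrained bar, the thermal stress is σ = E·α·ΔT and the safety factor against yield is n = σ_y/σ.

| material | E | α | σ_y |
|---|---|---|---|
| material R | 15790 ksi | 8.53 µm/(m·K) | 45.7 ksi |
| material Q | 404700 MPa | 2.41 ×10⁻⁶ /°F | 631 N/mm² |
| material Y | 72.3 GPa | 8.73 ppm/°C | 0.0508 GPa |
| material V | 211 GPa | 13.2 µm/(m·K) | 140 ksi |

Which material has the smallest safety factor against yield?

material Y

With everything in SI (GPa, ×10⁻⁶/K, MPa):
  material R: E = 108.9, α = 8.53, σ_y = 315.1 → σ = 179 MPa, n = 1.76
  material Q: E = 404.7, α = 4.34, σ_y = 631.0 → σ = 339 MPa, n = 1.86
  material Y: E = 72.30, α = 8.73, σ_y = 50.80 → σ = 122 MPa, n = 0.417
  material V: E = 211.0, α = 13.2, σ_y = 965.3 → σ = 538 MPa, n = 1.80
The minimum is material Y at n = 0.417.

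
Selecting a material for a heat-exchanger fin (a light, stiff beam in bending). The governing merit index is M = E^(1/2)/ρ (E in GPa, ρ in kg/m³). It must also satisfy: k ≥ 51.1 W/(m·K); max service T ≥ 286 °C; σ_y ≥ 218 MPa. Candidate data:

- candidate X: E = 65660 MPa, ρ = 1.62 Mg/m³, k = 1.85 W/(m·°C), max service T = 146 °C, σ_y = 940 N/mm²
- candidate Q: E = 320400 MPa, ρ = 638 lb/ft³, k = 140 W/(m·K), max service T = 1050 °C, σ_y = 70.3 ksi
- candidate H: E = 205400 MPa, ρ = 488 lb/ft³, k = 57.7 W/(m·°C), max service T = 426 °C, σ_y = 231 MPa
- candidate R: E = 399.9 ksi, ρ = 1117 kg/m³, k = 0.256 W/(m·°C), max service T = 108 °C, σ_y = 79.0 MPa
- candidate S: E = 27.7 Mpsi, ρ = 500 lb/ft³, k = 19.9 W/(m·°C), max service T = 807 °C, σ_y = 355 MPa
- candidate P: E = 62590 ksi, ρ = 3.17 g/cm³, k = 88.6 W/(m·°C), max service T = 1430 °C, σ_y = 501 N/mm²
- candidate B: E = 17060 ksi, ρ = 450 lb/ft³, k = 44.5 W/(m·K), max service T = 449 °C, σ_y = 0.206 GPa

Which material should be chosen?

candidate P

Screen on constraints: k ≥ 51.1 W/(m·K); max service T ≥ 286 °C; σ_y ≥ 218 MPa. Survivors: candidate Q, candidate H, candidate P.
Normalizing units and computing the index:
  candidate Q: E = 320.4 GPa, ρ = 10220 kg/m³
  candidate H: E = 205.4 GPa, ρ = 7817 kg/m³
  candidate P: E = 431.5 GPa, ρ = 3170 kg/m³
  candidate P: M = 6.55×10⁻³
  candidate H: M = 1.83×10⁻³
  candidate Q: M = 1.75×10⁻³
The maximum is for candidate P.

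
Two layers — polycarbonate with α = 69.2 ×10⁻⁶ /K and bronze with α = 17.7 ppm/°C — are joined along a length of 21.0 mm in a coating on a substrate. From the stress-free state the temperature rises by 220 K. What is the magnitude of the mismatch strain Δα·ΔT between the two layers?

0.0113

Δα = |69.2 − 17.7|×10⁻⁶/K = 51.5×10⁻⁶/K.
Mismatch strain = Δα·ΔT = 51.5×10⁻⁶ × 220.0 = 0.0113.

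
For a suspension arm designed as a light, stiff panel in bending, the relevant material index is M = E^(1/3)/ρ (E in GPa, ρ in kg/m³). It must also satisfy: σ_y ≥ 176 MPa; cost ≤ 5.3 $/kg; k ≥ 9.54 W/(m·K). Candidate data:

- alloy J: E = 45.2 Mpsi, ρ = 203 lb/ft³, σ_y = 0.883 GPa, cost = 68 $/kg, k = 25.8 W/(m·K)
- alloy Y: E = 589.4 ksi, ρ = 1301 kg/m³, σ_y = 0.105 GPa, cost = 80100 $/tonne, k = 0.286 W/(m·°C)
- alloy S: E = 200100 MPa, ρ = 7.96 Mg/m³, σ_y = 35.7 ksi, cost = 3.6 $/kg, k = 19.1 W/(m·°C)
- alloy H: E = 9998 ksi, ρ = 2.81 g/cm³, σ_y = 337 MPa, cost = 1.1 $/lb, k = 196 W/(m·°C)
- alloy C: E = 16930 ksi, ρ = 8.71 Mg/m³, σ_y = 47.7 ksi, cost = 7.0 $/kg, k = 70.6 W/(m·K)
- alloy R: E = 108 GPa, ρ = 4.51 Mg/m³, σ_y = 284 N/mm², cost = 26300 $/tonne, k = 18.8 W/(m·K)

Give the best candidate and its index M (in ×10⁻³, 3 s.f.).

alloy H, M = 1.46×10⁻³

Screen on constraints: σ_y ≥ 176 MPa; cost ≤ 5.3 $/kg; k ≥ 9.54 W/(m·K). Survivors: alloy S, alloy H.
Normalizing units and computing the index:
  alloy S: E = 200.1 GPa, ρ = 7960 kg/m³
  alloy H: E = 68.93 GPa, ρ = 2810 kg/m³
  alloy H: M = 1.46×10⁻³
  alloy S: M = 0.735×10⁻³
The maximum is for alloy H.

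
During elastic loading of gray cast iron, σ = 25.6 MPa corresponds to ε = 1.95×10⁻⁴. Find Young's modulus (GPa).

131 GPa

E = σ/ε = 25.6 MPa / 1.95×10⁻⁴ = 131300 MPa = 131 GPa.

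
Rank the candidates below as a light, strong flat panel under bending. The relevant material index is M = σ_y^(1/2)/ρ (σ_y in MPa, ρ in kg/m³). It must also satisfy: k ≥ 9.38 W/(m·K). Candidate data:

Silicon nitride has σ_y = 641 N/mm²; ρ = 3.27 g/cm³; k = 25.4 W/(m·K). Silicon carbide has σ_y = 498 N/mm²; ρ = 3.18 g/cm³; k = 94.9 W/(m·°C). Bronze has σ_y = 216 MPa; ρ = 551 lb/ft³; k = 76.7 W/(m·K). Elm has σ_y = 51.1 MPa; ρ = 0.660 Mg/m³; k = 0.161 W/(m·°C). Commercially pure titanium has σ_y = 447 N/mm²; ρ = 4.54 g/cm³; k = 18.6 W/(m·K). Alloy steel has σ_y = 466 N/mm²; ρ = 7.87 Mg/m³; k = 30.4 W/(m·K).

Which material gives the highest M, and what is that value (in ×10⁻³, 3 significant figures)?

silicon nitride, M = 7.74×10⁻³

Screen on constraints: k ≥ 9.38 W/(m·K). Survivors: silicon nitride, silicon carbide, bronze, commercially pure titanium, alloy steel.
Convert each candidate to consistent units, then evaluate M:
  silicon nitride: σ_y = 641.0 MPa, ρ = 3270 kg/m³
  silicon carbide: σ_y = 498.0 MPa, ρ = 3180 kg/m³
  bronze: σ_y = 216.0 MPa, ρ = 8826 kg/m³
  commercially pure titanium: σ_y = 447.0 MPa, ρ = 4540 kg/m³
  alloy steel: σ_y = 466.0 MPa, ρ = 7870 kg/m³
  silicon nitride: M = 7.74×10⁻³
  silicon carbide: M = 7.02×10⁻³
  commercially pure titanium: M = 4.66×10⁻³
  alloy steel: M = 2.74×10⁻³
  bronze: M = 1.67×10⁻³
Highest index: silicon nitride.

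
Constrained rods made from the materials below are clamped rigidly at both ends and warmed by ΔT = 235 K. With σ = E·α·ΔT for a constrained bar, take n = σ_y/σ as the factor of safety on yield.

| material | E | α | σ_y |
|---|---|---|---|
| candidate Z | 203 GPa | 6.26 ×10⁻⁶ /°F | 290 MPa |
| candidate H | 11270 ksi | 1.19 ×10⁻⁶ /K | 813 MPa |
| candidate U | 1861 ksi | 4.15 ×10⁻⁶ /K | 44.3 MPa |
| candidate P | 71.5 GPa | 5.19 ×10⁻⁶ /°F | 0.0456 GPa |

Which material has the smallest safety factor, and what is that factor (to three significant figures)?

In consistent units (E in GPa, α in ×10⁻⁶/K, σ_y in MPa):
  candidate Z: E = 203.0, α = 11.3, σ_y = 290.0 → σ = 538 MPa, n = 0.539
  candidate H: E = 77.70, α = 1.19, σ_y = 813.0 → σ = 21.7 MPa, n = 37.4
  candidate U: E = 12.83, α = 4.15, σ_y = 44.30 → σ = 12.5 MPa, n = 3.54
  candidate P: E = 71.50, α = 9.34, σ_y = 45.60 → σ = 157 MPa, n = 0.291
Candidate P has the lowest safety factor, n = 0.291.

candidate P, n = 0.291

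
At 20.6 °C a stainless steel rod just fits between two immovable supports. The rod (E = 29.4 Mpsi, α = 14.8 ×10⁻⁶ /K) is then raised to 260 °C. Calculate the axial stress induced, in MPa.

E = 29.4 Mpsi = 202.7 GPa.
ΔT = 239.4 K. Constrained thermal stress σ = E·α·ΔT = 202.7×10³ MPa × 14.8×10⁻⁶ × 239.4 = 718 MPa (compressive).

718 MPa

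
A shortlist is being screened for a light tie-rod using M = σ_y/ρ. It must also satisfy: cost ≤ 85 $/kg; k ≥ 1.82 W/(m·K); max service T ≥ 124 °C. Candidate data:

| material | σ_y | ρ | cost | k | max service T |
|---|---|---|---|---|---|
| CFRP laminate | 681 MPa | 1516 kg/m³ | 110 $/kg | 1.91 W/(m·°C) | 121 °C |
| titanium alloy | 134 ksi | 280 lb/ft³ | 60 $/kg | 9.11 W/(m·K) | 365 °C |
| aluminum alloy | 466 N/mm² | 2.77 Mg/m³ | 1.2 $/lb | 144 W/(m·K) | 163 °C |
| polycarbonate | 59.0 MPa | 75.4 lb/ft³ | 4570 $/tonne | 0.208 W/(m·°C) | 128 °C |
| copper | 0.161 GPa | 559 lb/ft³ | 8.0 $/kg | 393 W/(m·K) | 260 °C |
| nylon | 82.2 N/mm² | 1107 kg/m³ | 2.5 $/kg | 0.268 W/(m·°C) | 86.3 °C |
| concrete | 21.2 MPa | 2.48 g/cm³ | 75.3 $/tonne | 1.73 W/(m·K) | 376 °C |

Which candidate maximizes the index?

Screen on constraints: cost ≤ 85 $/kg; k ≥ 1.82 W/(m·K); max service T ≥ 124 °C. Survivors: titanium alloy, aluminum alloy, copper.
Putting every candidate on a common basis:
  titanium alloy: σ_y = 923.9 MPa, ρ = 4485 kg/m³
  aluminum alloy: σ_y = 466.0 MPa, ρ = 2770 kg/m³
  copper: σ_y = 161.0 MPa, ρ = 8954 kg/m³
  titanium alloy: M = 206 kN·m/kg
  aluminum alloy: M = 168 kN·m/kg
  copper: M = 18.0 kN·m/kg
Titanium alloy ranks first.

titanium alloy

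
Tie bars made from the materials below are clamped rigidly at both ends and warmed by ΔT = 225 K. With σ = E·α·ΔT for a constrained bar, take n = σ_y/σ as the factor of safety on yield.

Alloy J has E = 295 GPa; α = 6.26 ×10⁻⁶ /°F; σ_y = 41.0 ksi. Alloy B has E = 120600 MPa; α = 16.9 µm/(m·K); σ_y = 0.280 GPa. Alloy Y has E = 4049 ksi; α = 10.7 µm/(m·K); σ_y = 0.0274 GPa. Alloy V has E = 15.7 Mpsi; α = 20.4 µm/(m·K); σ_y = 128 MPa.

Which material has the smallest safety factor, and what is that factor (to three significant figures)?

alloy V, n = 0.258

Per material, after unit conversion:
  alloy J: E = 295.0, α = 11.3, σ_y = 282.7 → σ = 748 MPa, n = 0.378
  alloy B: E = 120.6, α = 16.9, σ_y = 280.0 → σ = 459 MPa, n = 0.611
  alloy Y: E = 27.92, α = 10.7, σ_y = 27.40 → σ = 67.2 MPa, n = 0.408
  alloy V: E = 108.2, α = 20.4, σ_y = 128.0 → σ = 497 MPa, n = 0.258
Smallest n: alloy V with n = 0.258.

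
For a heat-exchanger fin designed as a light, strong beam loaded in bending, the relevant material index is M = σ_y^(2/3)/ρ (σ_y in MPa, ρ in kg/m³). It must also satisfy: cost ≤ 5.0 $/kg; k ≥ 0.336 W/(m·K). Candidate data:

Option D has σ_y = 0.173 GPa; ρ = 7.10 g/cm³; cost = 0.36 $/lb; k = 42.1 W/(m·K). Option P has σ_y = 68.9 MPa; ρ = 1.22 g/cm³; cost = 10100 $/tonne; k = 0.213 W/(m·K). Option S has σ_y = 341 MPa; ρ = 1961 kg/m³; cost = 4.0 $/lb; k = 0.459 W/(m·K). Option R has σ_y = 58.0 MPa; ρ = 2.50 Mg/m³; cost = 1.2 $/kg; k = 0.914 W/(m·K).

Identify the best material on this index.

option R

Screen on constraints: cost ≤ 5.0 $/kg; k ≥ 0.336 W/(m·K). Survivors: option D, option R.
After converting to SI:
  option D: σ_y = 173.0 MPa, ρ = 7100 kg/m³
  option R: σ_y = 58.00 MPa, ρ = 2500 kg/m³
  option R: M = 5.99×10⁻³
  option D: M = 4.37×10⁻³
Option R has the largest M.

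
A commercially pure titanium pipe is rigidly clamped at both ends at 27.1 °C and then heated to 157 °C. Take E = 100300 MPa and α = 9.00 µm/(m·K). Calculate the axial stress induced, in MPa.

E = 100300 MPa = 100.3 GPa.
ΔT = 129.9 K. Constrained thermal stress σ = E·α·ΔT = 100.3×10³ MPa × 9.00×10⁻⁶ × 129.9 = 117 MPa (compressive).

117 MPa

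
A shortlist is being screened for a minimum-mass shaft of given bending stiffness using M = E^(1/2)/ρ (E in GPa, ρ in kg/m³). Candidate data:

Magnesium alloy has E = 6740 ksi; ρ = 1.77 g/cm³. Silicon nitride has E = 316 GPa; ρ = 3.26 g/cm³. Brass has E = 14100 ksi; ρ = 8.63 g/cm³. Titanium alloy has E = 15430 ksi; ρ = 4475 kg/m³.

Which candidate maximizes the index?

Convert each candidate to consistent units, then evaluate M:
  magnesium alloy: E = 46.47 GPa, ρ = 1770 kg/m³
  silicon nitride: E = 316.0 GPa, ρ = 3260 kg/m³
  brass: E = 97.22 GPa, ρ = 8630 kg/m³
  titanium alloy: E = 106.4 GPa, ρ = 4475 kg/m³
  silicon nitride: M = 5.45×10⁻³
  magnesium alloy: M = 3.85×10⁻³
  titanium alloy: M = 2.30×10⁻³
  brass: M = 1.14×10⁻³
Silicon nitride has the largest M.

silicon nitride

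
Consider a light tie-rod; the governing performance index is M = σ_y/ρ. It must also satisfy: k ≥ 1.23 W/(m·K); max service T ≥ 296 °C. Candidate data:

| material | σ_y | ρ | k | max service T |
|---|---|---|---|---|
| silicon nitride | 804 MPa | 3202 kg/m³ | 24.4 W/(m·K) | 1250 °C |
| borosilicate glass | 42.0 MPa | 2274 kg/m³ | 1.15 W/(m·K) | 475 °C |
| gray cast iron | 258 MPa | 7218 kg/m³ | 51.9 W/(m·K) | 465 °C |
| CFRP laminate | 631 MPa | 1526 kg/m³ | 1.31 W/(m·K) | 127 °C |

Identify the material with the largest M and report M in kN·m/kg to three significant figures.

silicon nitride, M = 251 kN·m/kg

Screen on constraints: k ≥ 1.23 W/(m·K); max service T ≥ 296 °C. Survivors: silicon nitride, gray cast iron.
Evaluate M for each candidate:
  silicon nitride: M = 251 kN·m/kg
  gray cast iron: M = 35.7 kN·m/kg
Silicon nitride ranks first.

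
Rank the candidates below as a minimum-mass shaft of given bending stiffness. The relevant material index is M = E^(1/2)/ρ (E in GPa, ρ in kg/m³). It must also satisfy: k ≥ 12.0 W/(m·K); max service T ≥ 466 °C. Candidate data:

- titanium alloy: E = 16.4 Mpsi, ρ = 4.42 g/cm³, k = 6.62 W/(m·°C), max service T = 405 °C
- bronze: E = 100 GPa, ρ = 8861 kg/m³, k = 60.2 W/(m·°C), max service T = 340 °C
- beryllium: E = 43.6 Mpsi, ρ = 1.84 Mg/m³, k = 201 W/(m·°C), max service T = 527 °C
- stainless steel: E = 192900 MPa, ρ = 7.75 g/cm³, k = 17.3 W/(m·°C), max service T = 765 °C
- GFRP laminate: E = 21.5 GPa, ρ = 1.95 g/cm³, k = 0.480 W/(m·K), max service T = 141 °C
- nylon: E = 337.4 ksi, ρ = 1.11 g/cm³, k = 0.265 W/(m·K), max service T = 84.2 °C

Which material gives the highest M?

Screen on constraints: k ≥ 12.0 W/(m·K); max service T ≥ 466 °C. Survivors: beryllium, stainless steel.
After converting to SI:
  beryllium: E = 300.6 GPa, ρ = 1840 kg/m³
  stainless steel: E = 192.9 GPa, ρ = 7750 kg/m³
  beryllium: M = 9.42×10⁻³
  stainless steel: M = 1.79×10⁻³
Highest index: beryllium.

beryllium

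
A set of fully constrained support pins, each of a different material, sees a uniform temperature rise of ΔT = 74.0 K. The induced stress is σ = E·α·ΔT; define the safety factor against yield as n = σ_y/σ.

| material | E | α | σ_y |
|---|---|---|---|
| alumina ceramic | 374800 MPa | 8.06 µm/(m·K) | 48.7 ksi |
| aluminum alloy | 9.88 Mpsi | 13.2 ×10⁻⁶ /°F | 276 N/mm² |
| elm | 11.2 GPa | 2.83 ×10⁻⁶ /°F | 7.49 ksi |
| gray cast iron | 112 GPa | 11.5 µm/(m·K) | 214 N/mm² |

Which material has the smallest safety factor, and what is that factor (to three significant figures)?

alumina ceramic, n = 1.50

With everything in SI (GPa, ×10⁻⁶/K, MPa):
  alumina ceramic: E = 374.8, α = 8.06, σ_y = 335.8 → σ = 224 MPa, n = 1.50
  aluminum alloy: E = 68.12, α = 23.8, σ_y = 276.0 → σ = 120 MPa, n = 2.30
  elm: E = 11.20, α = 5.09, σ_y = 51.64 → σ = 4.22 MPa, n = 12.2
  gray cast iron: E = 112.0, α = 11.5, σ_y = 214.0 → σ = 95.3 MPa, n = 2.25
Smallest n: alumina ceramic with n = 1.50.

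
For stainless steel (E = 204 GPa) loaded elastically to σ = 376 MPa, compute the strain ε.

1.84×10⁻³

ε = σ/E = 376 / 204000 = 1.84×10⁻³.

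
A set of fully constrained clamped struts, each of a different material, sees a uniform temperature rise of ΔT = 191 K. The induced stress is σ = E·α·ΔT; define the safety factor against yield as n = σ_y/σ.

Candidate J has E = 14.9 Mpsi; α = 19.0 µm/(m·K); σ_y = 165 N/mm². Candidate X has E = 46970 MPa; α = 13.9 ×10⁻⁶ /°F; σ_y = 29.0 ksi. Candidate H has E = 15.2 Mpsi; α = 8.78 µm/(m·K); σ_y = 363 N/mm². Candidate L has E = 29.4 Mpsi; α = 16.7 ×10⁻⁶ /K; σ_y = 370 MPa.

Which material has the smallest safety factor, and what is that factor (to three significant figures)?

Per material, after unit conversion:
  candidate J: E = 102.7, α = 19.0, σ_y = 165.0 → σ = 373 MPa, n = 0.443
  candidate X: E = 46.97, α = 25.0, σ_y = 199.9 → σ = 224 MPa, n = 0.891
  candidate H: E = 104.8, α = 8.78, σ_y = 363.0 → σ = 176 MPa, n = 2.07
  candidate L: E = 202.7, α = 16.7, σ_y = 370.0 → σ = 647 MPa, n = 0.572
The minimum is candidate J at n = 0.443.

candidate J, n = 0.443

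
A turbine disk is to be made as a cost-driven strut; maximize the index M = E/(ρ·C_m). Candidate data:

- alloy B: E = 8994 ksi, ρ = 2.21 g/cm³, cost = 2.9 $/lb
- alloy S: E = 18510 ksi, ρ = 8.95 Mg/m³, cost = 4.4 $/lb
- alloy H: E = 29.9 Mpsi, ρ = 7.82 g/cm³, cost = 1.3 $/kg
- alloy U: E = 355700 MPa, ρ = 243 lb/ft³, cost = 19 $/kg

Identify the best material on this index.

After converting to SI:
  alloy B: E = 62.01 GPa, ρ = 2210 kg/m³, cost = 6.393 $/kg
  alloy S: E = 127.6 GPa, ρ = 8950 kg/m³, cost = 9.700 $/kg
  alloy H: E = 206.2 GPa, ρ = 7820 kg/m³, cost = 1.300 $/kg
  alloy U: E = 355.7 GPa, ρ = 3892 kg/m³, cost = 19.00 $/kg
  alloy H: M = 20.3 MN·m per $
  alloy U: M = 4.81 MN·m per $
  alloy B: M = 4.39 MN·m per $
  alloy S: M = 1.47 MN·m per $
Alloy H has the largest M.

alloy H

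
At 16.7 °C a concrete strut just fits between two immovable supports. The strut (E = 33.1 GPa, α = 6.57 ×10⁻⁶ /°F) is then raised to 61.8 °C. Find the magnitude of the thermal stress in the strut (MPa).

17.7 MPa

α = 6.57×10⁻⁶/°F × 9/5 = 11.8×10⁻⁶/K.
ΔT = 45.10 K. Constrained thermal stress σ = E·α·ΔT = 33.10×10³ MPa × 11.8×10⁻⁶ × 45.10 = 17.7 MPa (compressive).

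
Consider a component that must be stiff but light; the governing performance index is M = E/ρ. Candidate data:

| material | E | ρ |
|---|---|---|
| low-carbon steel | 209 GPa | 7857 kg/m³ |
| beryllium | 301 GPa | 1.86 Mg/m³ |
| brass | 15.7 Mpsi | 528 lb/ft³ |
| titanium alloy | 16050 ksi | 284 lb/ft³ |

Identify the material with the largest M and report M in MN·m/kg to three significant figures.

beryllium, M = 162 MN·m/kg

Putting every candidate on a common basis:
  low-carbon steel: E = 209.0 GPa, ρ = 7857 kg/m³
  beryllium: E = 301.0 GPa, ρ = 1860 kg/m³
  brass: E = 108.2 GPa, ρ = 8458 kg/m³
  titanium alloy: E = 110.7 GPa, ρ = 4549 kg/m³
  beryllium: M = 162 MN·m/kg
  low-carbon steel: M = 26.6 MN·m/kg
  titanium alloy: M = 24.3 MN·m/kg
  brass: M = 12.8 MN·m/kg
The maximum is for beryllium.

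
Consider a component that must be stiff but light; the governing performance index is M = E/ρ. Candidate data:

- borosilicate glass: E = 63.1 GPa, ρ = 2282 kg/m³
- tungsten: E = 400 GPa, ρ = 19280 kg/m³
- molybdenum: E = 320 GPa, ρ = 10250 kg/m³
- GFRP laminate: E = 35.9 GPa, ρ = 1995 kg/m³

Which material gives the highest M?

molybdenum

Evaluate M for each candidate:
  molybdenum: M = 31.2 MN·m/kg
  borosilicate glass: M = 27.7 MN·m/kg
  tungsten: M = 20.7 MN·m/kg
  GFRP laminate: M = 18.0 MN·m/kg
Molybdenum ranks first.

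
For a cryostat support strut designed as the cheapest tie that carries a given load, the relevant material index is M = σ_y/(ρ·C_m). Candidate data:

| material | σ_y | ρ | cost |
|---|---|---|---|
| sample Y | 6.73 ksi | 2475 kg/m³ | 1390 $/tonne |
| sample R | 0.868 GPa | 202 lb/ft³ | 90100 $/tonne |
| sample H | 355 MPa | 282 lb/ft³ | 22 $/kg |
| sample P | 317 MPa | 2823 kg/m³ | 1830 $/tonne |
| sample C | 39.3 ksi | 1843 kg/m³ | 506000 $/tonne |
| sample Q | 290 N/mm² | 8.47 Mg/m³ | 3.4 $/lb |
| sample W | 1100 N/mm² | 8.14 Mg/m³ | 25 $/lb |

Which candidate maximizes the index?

Normalizing units and computing the index:
  sample Y: σ_y = 46.40 MPa, ρ = 2475 kg/m³, cost = 1.390 $/kg
  sample R: σ_y = 868.0 MPa, ρ = 3236 kg/m³, cost = 90.10 $/kg
  sample H: σ_y = 355.0 MPa, ρ = 4517 kg/m³, cost = 22.00 $/kg
  sample P: σ_y = 317.0 MPa, ρ = 2823 kg/m³, cost = 1.830 $/kg
  sample C: σ_y = 271.0 MPa, ρ = 1843 kg/m³, cost = 506.0 $/kg
  sample Q: σ_y = 290.0 MPa, ρ = 8470 kg/m³, cost = 7.496 $/kg
  sample W: σ_y = 1100 MPa, ρ = 8140 kg/m³, cost = 55.11 $/kg
  sample P: M = 61.4 kN·m per $
  sample Y: M = 13.5 kN·m per $
  sample Q: M = 4.57 kN·m per $
  sample H: M = 3.57 kN·m per $
  sample R: M = 2.98 kN·m per $
  sample W: M = 2.45 kN·m per $
  sample C: M = 0.291 kN·m per $
The maximum is for sample P.

sample P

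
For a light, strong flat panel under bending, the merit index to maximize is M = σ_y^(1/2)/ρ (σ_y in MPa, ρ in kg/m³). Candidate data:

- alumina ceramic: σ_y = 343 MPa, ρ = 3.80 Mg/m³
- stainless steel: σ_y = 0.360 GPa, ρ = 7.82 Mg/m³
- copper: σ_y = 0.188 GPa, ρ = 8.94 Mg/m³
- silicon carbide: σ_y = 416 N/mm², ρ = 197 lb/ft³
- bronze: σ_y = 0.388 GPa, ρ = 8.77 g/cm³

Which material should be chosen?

silicon carbide

Putting every candidate on a common basis:
  alumina ceramic: σ_y = 343.0 MPa, ρ = 3800 kg/m³
  stainless steel: σ_y = 360.0 MPa, ρ = 7820 kg/m³
  copper: σ_y = 188.0 MPa, ρ = 8940 kg/m³
  silicon carbide: σ_y = 416.0 MPa, ρ = 3156 kg/m³
  bronze: σ_y = 388.0 MPa, ρ = 8770 kg/m³
  silicon carbide: M = 6.46×10⁻³
  alumina ceramic: M = 4.87×10⁻³
  stainless steel: M = 2.43×10⁻³
  bronze: M = 2.25×10⁻³
  copper: M = 1.53×10⁻³
Silicon carbide ranks first.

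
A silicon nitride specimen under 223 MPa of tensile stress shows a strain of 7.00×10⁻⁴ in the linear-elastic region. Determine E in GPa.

E = σ/ε = 223 MPa / 7.00×10⁻⁴ = 318600 MPa = 319 GPa.

319 GPa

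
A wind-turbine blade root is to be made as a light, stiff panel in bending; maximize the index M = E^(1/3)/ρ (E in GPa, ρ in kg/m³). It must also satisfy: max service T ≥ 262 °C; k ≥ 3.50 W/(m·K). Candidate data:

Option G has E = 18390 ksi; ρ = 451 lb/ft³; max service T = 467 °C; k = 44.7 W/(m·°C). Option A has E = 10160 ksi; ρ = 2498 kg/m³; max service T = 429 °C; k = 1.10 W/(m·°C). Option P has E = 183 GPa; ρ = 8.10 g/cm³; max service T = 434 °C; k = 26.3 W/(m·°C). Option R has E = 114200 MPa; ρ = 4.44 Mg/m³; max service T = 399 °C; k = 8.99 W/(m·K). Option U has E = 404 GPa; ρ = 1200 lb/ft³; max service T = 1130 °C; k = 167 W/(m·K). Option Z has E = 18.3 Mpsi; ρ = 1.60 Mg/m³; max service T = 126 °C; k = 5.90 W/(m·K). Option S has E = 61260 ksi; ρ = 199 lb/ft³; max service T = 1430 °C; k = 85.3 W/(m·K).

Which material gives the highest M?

option S

Screen on constraints: max service T ≥ 262 °C; k ≥ 3.50 W/(m·K). Survivors: option G, option P, option R, option U, option S.
In SI units:
  option G: E = 126.8 GPa, ρ = 7224 kg/m³
  option P: E = 183.0 GPa, ρ = 8100 kg/m³
  option R: E = 114.2 GPa, ρ = 4440 kg/m³
  option U: E = 404.0 GPa, ρ = 19220 kg/m³
  option S: E = 422.4 GPa, ρ = 3188 kg/m³
  option S: M = 2.35×10⁻³
  option R: M = 1.09×10⁻³
  option P: M = 0.701×10⁻³
  option G: M = 0.695×10⁻³
  option U: M = 0.385×10⁻³
The maximum is for option S.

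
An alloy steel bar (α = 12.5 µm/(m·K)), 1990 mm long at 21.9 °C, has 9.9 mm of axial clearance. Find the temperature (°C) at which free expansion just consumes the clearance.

420 °C

α·L₀·ΔT = 9.9 mm ⇒ ΔT = 9.9 / (12.5×10⁻⁶ × 1990.0) = 398.0 K.
T = 21.9 + 398.0 = 419.9 °C.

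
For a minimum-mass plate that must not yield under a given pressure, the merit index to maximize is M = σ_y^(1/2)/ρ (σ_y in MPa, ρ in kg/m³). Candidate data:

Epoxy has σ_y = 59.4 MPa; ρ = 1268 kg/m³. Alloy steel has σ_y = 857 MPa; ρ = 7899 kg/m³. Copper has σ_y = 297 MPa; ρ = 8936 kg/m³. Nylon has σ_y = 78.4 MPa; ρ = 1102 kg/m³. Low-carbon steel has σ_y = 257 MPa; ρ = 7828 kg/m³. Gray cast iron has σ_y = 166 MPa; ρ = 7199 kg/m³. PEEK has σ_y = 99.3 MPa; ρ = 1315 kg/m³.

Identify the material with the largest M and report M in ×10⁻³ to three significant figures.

Evaluate M for each candidate:
  nylon: M = 8.03×10⁻³
  PEEK: M = 7.58×10⁻³
  epoxy: M = 6.08×10⁻³
  alloy steel: M = 3.71×10⁻³
  low-carbon steel: M = 2.05×10⁻³
  copper: M = 1.93×10⁻³
  gray cast iron: M = 1.79×10⁻³
Nylon has the largest M.

nylon, M = 8.03×10⁻³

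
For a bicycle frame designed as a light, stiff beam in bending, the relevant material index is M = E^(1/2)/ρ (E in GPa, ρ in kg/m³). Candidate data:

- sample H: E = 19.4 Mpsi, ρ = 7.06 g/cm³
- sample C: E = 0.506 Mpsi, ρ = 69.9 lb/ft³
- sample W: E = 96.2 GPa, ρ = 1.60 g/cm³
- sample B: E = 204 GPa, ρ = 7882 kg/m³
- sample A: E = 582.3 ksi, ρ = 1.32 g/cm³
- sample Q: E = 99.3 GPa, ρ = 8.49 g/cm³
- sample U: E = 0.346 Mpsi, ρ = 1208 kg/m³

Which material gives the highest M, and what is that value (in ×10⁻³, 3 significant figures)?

Convert each candidate to consistent units, then evaluate M:
  sample H: E = 133.8 GPa, ρ = 7060 kg/m³
  sample C: E = 3.489 GPa, ρ = 1120 kg/m³
  sample W: E = 96.20 GPa, ρ = 1600 kg/m³
  sample B: E = 204.0 GPa, ρ = 7882 kg/m³
  sample A: E = 4.015 GPa, ρ = 1320 kg/m³
  sample Q: E = 99.30 GPa, ρ = 8490 kg/m³
  sample U: E = 2.386 GPa, ρ = 1208 kg/m³
  sample W: M = 6.13×10⁻³
  sample B: M = 1.81×10⁻³
  sample C: M = 1.67×10⁻³
  sample H: M = 1.64×10⁻³
  sample A: M = 1.52×10⁻³
  sample U: M = 1.28×10⁻³
  sample Q: M = 1.17×10⁻³
Highest index: sample W.

sample W, M = 6.13×10⁻³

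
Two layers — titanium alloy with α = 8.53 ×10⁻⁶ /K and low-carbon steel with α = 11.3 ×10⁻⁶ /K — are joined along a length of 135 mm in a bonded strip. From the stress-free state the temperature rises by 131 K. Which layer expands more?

α(titanium alloy) = 8.53×10⁻⁶/K vs α(low-carbon steel) = 11.3×10⁻⁶/K.
Higher α expands more for the same ΔT: low-carbon steel.

low-carbon steel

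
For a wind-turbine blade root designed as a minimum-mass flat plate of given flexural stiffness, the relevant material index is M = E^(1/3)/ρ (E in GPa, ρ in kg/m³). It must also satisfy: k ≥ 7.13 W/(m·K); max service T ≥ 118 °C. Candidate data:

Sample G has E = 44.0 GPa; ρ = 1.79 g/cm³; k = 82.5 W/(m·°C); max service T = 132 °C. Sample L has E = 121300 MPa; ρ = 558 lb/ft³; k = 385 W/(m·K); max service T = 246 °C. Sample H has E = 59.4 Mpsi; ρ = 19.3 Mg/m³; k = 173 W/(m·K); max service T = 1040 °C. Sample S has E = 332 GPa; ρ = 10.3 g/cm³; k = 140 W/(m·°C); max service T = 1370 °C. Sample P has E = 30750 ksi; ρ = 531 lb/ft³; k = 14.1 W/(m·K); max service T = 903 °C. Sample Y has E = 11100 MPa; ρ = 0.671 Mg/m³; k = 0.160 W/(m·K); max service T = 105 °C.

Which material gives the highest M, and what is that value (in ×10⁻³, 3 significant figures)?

Screen on constraints: k ≥ 7.13 W/(m·K); max service T ≥ 118 °C. Survivors: sample G, sample L, sample H, sample S, sample P.
Putting every candidate on a common basis:
  sample G: E = 44.00 GPa, ρ = 1790 kg/m³
  sample L: E = 121.3 GPa, ρ = 8938 kg/m³
  sample H: E = 409.5 GPa, ρ = 19300 kg/m³
  sample S: E = 332.0 GPa, ρ = 10300 kg/m³
  sample P: E = 212.0 GPa, ρ = 8506 kg/m³
  sample G: M = 1.97×10⁻³
  sample P: M = 0.701×10⁻³
  sample S: M = 0.672×10⁻³
  sample L: M = 0.554×10⁻³
  sample H: M = 0.385×10⁻³
Highest index: sample G.

sample G, M = 1.97×10⁻³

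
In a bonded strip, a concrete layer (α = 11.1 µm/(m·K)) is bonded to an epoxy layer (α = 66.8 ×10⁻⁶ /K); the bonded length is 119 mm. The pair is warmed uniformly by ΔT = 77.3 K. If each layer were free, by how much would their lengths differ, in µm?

512 µm

Δα = |11.1 − 66.8|×10⁻⁶/K = 55.7×10⁻⁶/K.
ΔL_mismatch = Δα·L·ΔT = 55.7×10⁻⁶ × 119.0 mm × 77.3 K = 512 µm.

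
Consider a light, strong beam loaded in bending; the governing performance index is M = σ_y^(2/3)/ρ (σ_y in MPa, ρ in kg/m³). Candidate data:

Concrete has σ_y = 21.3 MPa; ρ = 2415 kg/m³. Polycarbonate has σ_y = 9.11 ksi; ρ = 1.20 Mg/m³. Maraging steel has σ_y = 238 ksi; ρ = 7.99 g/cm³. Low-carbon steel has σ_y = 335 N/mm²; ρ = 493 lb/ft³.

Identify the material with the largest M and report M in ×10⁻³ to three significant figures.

Normalizing units and computing the index:
  concrete: σ_y = 21.30 MPa, ρ = 2415 kg/m³
  polycarbonate: σ_y = 62.81 MPa, ρ = 1200 kg/m³
  maraging steel: σ_y = 1641 MPa, ρ = 7990 kg/m³
  low-carbon steel: σ_y = 335.0 MPa, ρ = 7897 kg/m³
  maraging steel: M = 17.4×10⁻³
  polycarbonate: M = 13.2×10⁻³
  low-carbon steel: M = 6.11×10⁻³
  concrete: M = 3.18×10⁻³
Maraging steel has the largest M.

maraging steel, M = 17.4×10⁻³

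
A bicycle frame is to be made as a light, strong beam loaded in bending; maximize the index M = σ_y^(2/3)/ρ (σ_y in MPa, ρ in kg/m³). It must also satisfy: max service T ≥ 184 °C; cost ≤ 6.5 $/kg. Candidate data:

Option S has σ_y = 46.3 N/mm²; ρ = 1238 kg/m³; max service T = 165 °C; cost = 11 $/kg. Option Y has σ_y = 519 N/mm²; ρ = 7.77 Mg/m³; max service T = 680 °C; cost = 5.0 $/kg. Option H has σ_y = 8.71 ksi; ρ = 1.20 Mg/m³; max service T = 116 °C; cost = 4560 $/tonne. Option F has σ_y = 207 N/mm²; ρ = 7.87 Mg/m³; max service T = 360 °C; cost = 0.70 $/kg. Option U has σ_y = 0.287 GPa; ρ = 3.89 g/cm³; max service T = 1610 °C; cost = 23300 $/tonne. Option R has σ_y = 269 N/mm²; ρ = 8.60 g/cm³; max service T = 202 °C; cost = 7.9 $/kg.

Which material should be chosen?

option Y

Screen on constraints: max service T ≥ 184 °C; cost ≤ 6.5 $/kg. Survivors: option Y, option F.
In SI units:
  option Y: σ_y = 519.0 MPa, ρ = 7770 kg/m³
  option F: σ_y = 207.0 MPa, ρ = 7870 kg/m³
  option Y: M = 8.31×10⁻³
  option F: M = 4.45×10⁻³
Option Y has the largest M.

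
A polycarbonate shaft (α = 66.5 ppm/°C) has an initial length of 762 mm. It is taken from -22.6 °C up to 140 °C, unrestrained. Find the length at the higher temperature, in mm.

770.24 mm

ΔT = 140 − (-22.6) = 162.6 K.
ΔL = α·L₀·ΔT = 66.5×10⁻⁶ × 762 mm × 162.6 K = 8.24 mm.
L = L₀ + ΔL = 762 + 8.24 = 770.24 mm.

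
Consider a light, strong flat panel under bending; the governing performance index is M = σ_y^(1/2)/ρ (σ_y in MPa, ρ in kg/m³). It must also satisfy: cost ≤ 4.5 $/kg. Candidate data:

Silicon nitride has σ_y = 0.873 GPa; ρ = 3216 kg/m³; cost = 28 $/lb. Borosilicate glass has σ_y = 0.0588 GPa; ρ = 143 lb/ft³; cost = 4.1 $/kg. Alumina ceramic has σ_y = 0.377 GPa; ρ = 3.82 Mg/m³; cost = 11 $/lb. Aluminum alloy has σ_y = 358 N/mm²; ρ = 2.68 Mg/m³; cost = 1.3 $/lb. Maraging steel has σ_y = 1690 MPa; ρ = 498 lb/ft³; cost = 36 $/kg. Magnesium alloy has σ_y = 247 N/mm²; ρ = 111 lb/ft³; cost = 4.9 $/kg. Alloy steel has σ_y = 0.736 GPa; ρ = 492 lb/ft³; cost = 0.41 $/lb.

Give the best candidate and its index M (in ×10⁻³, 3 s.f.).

aluminum alloy, M = 7.06×10⁻³

Screen on constraints: cost ≤ 4.5 $/kg. Survivors: borosilicate glass, aluminum alloy, alloy steel.
After converting to SI:
  borosilicate glass: σ_y = 58.80 MPa, ρ = 2291 kg/m³
  aluminum alloy: σ_y = 358.0 MPa, ρ = 2680 kg/m³
  alloy steel: σ_y = 736.0 MPa, ρ = 7881 kg/m³
  aluminum alloy: M = 7.06×10⁻³
  alloy steel: M = 3.44×10⁻³
  borosilicate glass: M = 3.35×10⁻³
The maximum is for aluminum alloy.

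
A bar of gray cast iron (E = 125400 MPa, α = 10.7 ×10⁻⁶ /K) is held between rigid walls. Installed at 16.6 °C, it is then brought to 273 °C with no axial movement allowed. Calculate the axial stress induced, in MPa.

E = 125400 MPa = 125.4 GPa.
ΔT = 256.4 K. Constrained thermal stress σ = E·α·ΔT = 125.4×10³ MPa × 10.7×10⁻⁶ × 256.4 = 344 MPa (compressive).

344 MPa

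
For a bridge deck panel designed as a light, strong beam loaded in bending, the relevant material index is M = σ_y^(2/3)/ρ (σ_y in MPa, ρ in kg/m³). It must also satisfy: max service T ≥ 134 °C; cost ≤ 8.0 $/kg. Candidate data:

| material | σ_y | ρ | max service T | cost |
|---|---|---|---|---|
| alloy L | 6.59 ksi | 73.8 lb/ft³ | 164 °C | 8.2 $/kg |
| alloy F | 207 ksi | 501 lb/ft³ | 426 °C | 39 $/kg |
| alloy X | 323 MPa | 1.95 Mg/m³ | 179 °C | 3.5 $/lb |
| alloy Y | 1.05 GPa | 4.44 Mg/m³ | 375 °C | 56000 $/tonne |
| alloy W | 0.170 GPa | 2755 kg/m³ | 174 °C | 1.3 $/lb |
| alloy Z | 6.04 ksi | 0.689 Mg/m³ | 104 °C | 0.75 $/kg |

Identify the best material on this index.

Screen on constraints: max service T ≥ 134 °C; cost ≤ 8.0 $/kg. Survivors: alloy X, alloy W.
Convert each candidate to consistent units, then evaluate M:
  alloy X: σ_y = 323.0 MPa, ρ = 1950 kg/m³
  alloy W: σ_y = 170.0 MPa, ρ = 2755 kg/m³
  alloy X: M = 24.1×10⁻³
  alloy W: M = 11.1×10⁻³
Highest index: alloy X.

alloy X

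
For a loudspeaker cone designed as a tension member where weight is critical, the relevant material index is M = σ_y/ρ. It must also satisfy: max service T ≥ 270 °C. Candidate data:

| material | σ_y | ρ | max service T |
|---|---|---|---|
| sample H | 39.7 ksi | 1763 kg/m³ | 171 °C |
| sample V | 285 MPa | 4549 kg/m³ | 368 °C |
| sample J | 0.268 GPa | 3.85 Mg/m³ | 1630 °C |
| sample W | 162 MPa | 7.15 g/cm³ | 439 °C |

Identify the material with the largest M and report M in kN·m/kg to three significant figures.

Screen on constraints: max service T ≥ 270 °C. Survivors: sample V, sample J, sample W.
Convert each candidate to consistent units, then evaluate M:
  sample V: σ_y = 285.0 MPa, ρ = 4549 kg/m³
  sample J: σ_y = 268.0 MPa, ρ = 3850 kg/m³
  sample W: σ_y = 162.0 MPa, ρ = 7150 kg/m³
  sample J: M = 69.6 kN·m/kg
  sample V: M = 62.7 kN·m/kg
  sample W: M = 22.7 kN·m/kg
Sample J ranks first.

sample J, M = 69.6 kN·m/kg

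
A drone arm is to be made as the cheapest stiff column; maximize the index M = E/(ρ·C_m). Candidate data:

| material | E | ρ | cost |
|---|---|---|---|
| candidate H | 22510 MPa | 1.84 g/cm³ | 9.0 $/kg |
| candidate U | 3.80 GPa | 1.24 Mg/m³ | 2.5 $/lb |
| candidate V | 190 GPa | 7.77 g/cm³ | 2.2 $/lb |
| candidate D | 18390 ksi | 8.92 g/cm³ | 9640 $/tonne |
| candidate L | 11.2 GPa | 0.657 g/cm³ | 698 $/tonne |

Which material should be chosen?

Convert each candidate to consistent units, then evaluate M:
  candidate H: E = 22.51 GPa, ρ = 1840 kg/m³, cost = 9.000 $/kg
  candidate U: E = 3.800 GPa, ρ = 1240 kg/m³, cost = 5.511 $/kg
  candidate V: E = 190.0 GPa, ρ = 7770 kg/m³, cost = 4.850 $/kg
  candidate D: E = 126.8 GPa, ρ = 8920 kg/m³, cost = 9.640 $/kg
  candidate L: E = 11.20 GPa, ρ = 657.0 kg/m³, cost = 0.6980 $/kg
  candidate L: M = 24.4 MN·m per $
  candidate V: M = 5.04 MN·m per $
  candidate D: M = 1.47 MN·m per $
  candidate H: M = 1.36 MN·m per $
  candidate U: M = 0.556 MN·m per $
Highest index: candidate L.

candidate L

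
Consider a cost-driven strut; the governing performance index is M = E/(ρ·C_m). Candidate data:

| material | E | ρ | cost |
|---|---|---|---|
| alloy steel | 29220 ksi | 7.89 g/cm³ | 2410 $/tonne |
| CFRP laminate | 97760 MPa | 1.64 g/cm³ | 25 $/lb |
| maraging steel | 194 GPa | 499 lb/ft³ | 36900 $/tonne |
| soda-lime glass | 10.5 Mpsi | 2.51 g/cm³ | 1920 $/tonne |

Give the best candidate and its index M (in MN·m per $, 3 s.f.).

In SI units:
  alloy steel: E = 201.5 GPa, ρ = 7890 kg/m³, cost = 2.410 $/kg
  CFRP laminate: E = 97.76 GPa, ρ = 1640 kg/m³, cost = 55.11 $/kg
  maraging steel: E = 194.0 GPa, ρ = 7993 kg/m³, cost = 36.90 $/kg
  soda-lime glass: E = 72.39 GPa, ρ = 2510 kg/m³, cost = 1.920 $/kg
  soda-lime glass: M = 15.0 MN·m per $
  alloy steel: M = 10.6 MN·m per $
  CFRP laminate: M = 1.08 MN·m per $
  maraging steel: M = 0.658 MN·m per $
Soda-lime glass has the largest M.

soda-lime glass, M = 15.0 MN·m per $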